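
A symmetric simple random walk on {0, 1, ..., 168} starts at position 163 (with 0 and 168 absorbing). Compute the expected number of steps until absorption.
E[τ | X_0 = 163] = 815

Let v_k = E[τ | X_0 = k]. Boundary: v_0 = v_168 = 0. Recurrence: v_k = 1 + (v_{k-1} + v_{k+1})/2 for 1 ≤ k ≤ 167. The particular solution to v_k − (v_{k-1} + v_{k+1})/2 = 1 is v_k = −k^2. Adding homogeneous solution A + B k and matching boundaries gives v_k = k (168 − k). Substituting k = 163: v_163 = 163 · 5 = 815.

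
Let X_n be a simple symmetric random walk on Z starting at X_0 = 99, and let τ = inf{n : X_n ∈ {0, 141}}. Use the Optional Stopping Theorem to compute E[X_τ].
E[X_τ] = 99

X_n is a martingale and τ is a bounded-mean stopping time (indeed τ is finite a.s. with bounded expectation since the walk is in a bounded region). By the OST, E[X_τ] = E[X_0] = 99. Equivalently: E[X_τ] = 141 · P(hit 141 first) + 0 · P(hit 0 first) = 141 · (99/141) = 99.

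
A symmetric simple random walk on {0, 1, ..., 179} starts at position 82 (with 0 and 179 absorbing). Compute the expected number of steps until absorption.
E[τ | X_0 = 82] = 7954

Let v_k = E[τ | X_0 = k]. Boundary: v_0 = v_179 = 0. Recurrence: v_k = 1 + (v_{k-1} + v_{k+1})/2 for 1 ≤ k ≤ 178. The particular solution to v_k − (v_{k-1} + v_{k+1})/2 = 1 is v_k = −k^2. Adding homogeneous solution A + B k and matching boundaries gives v_k = k (179 − k). Substituting k = 82: v_82 = 82 · 97 = 7954.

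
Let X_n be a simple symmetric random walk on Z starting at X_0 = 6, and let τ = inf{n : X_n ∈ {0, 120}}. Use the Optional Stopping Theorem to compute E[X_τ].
E[X_τ] = 6

X_n is a martingale and τ is a bounded-mean stopping time (indeed τ is finite a.s. with bounded expectation since the walk is in a bounded region). By the OST, E[X_τ] = E[X_0] = 6. Equivalently: E[X_τ] = 120 · P(hit 120 first) + 0 · P(hit 0 first) = 120 · (6/120) = 6.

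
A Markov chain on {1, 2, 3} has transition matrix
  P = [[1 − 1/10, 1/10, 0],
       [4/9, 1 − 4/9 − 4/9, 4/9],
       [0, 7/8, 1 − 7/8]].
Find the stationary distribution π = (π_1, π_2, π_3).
π = (56/75, 21/125, 32/375)

This is a birth-death chain on three states, which satisfies detailed balance: π_1 · P_{12} = π_2 · P_{21} and π_2 · P_{23} = π_3 · P_{32}.
From π_1 · 1/10 = π_2 · 4/9: π_2/π_1 = (1/10)/(4/9) = 9/40.
From π_2 · 4/9 = π_3 · 7/8: π_3/π_2 = (4/9)/(7/8) = 32/63.
Take π_1 proportional to 1; then unnormalized π = (1, 9/40, 4/35). Normalize by dividing by the sum 75/56:
  π = (56/75, 21/125, 32/375).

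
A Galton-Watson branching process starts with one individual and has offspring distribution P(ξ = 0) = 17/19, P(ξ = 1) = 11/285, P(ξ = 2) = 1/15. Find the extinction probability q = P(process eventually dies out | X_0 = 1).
q = 1

Mean offspring μ = 0·17/19 + 1·11/285 + 2·1/15 = 49/285 ≤ 1. For μ ≤ 1 with offspring not concentrated at 1, the Galton-Watson process goes extinct almost surely, so q = 1.
(Algebraic check: The pgf is f(s) = 17/19 + 11/285·s + 1/15·s². The extinction probability q is the smallest fixed point of f in [0, 1]. Setting s = f(s):
  1/15·s² + (11/285 − 1)·s + 17/19 = 0
  1/15·s² − (17/19 + 1/15)·s + 17/19 = 0
which factors as (s − 1)·(1/15·s − 17/19) = 0, giving roots s = 1 and s = (17/19)/(1/15) = 255/19. Since 255/19 ≥ 1, the smallest root in [0, 1] is s = 1.)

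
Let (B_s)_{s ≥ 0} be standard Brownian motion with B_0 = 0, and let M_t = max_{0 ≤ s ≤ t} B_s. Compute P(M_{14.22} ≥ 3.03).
P(M_{14.22} ≥ 3.03) = 2·P(B_{14.22} ≥ 3.03) = 2(1 − Φ(3.03/√14.22)) ≈ 0.4217

By the reflection principle for Brownian motion, P(M_t ≥ a) = 2 · P(B_t ≥ a) for a ≥ 0. Since B_t ~ N(0, t), P(B_t ≥ 3.03) = 1 − Φ(3.03/√t) = 1 − Φ(3.03/√14.22) = 1 − Φ(0.8035). So
  P(M_{14.22} ≥ 3.03) = 2(1 − Φ(0.8035)) ≈ 0.4217.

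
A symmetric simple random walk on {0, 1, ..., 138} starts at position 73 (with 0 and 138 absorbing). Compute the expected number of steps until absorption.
E[τ | X_0 = 73] = 4745

Let v_k = E[τ | X_0 = k]. Boundary: v_0 = v_138 = 0. Recurrence: v_k = 1 + (v_{k-1} + v_{k+1})/2 for 1 ≤ k ≤ 137. The particular solution to v_k − (v_{k-1} + v_{k+1})/2 = 1 is v_k = −k^2. Adding homogeneous solution A + B k and matching boundaries gives v_k = k (138 − k). Substituting k = 73: v_73 = 73 · 65 = 4745.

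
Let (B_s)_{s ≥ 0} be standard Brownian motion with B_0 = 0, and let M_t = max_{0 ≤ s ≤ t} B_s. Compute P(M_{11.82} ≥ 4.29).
P(M_{11.82} ≥ 4.29) = 2·P(B_{11.82} ≥ 4.29) = 2(1 − Φ(4.29/√11.82)) ≈ 0.2121

By the reflection principle for Brownian motion, P(M_t ≥ a) = 2 · P(B_t ≥ a) for a ≥ 0. Since B_t ~ N(0, t), P(B_t ≥ 4.29) = 1 − Φ(4.29/√t) = 1 − Φ(4.29/√11.82) = 1 − Φ(1.2478). So
  P(M_{11.82} ≥ 4.29) = 2(1 − Φ(1.2478)) ≈ 0.2121.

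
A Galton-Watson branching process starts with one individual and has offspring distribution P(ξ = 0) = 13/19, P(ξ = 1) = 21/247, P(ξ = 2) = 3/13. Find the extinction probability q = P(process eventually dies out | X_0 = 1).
q = 1

Mean offspring μ = 0·13/19 + 1·21/247 + 2·3/13 = 135/247 ≤ 1. For μ ≤ 1 with offspring not concentrated at 1, the Galton-Watson process goes extinct almost surely, so q = 1.
(Algebraic check: The pgf is f(s) = 13/19 + 21/247·s + 3/13·s². The extinction probability q is the smallest fixed point of f in [0, 1]. Setting s = f(s):
  3/13·s² + (21/247 − 1)·s + 13/19 = 0
  3/13·s² − (13/19 + 3/13)·s + 13/19 = 0
which factors as (s − 1)·(3/13·s − 13/19) = 0, giving roots s = 1 and s = (13/19)/(3/13) = 169/57. Since 169/57 ≥ 1, the smallest root in [0, 1] is s = 1.)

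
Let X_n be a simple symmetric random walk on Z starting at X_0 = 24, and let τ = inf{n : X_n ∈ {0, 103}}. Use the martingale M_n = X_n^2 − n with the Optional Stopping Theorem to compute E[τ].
E[τ] = 1896

M_n = X_n^2 − n is a martingale (since E[X_{n+1}^2 | F_n] = X_n^2 + 1). By OST (τ has finite mean in a bounded region), E[M_τ] = E[M_0] = X_0^2 − 0 = 24^2 = 576. Also E[M_τ] = E[X_τ^2] − E[τ]. The walk exits at 0 or 103, with P(hit 103 first) = 24/103, so E[X_τ^2] = 103^2 · 24/103 + 0 = 2472. Thus E[τ] = E[X_τ^2] − E[M_τ] = 2472 − 576 = 1896 = 24(103 − 24) = 1896.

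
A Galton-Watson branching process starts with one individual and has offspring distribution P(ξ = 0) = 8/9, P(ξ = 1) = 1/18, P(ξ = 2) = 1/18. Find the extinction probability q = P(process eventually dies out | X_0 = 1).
q = 1

Mean offspring μ = 0·8/9 + 1·1/18 + 2·1/18 = 1/6 ≤ 1. For μ ≤ 1 with offspring not concentrated at 1, the Galton-Watson process goes extinct almost surely, so q = 1.
(Algebraic check: The pgf is f(s) = 8/9 + 1/18·s + 1/18·s². The extinction probability q is the smallest fixed point of f in [0, 1]. Setting s = f(s):
  1/18·s² + (1/18 − 1)·s + 8/9 = 0
  1/18·s² − (8/9 + 1/18)·s + 8/9 = 0
which factors as (s − 1)·(1/18·s − 8/9) = 0, giving roots s = 1 and s = (8/9)/(1/18) = 16. Since 16 ≥ 1, the smallest root in [0, 1] is s = 1.)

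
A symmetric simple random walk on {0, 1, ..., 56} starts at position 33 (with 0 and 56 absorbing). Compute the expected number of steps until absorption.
E[τ | X_0 = 33] = 759

Let v_k = E[τ | X_0 = k]. Boundary: v_0 = v_56 = 0. Recurrence: v_k = 1 + (v_{k-1} + v_{k+1})/2 for 1 ≤ k ≤ 55. The particular solution to v_k − (v_{k-1} + v_{k+1})/2 = 1 is v_k = −k^2. Adding homogeneous solution A + B k and matching boundaries gives v_k = k (56 − k). Substituting k = 33: v_33 = 33 · 23 = 759.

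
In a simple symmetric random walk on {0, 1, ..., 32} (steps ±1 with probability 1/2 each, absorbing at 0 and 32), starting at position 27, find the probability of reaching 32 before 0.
P(hit 32 before 0) = 27/32

Let u_k = P(hit 32 before 0 | start at k). Then u_0 = 0, u_32 = 1, and u_k = u_{k-1}/2 + u_{k+1}/2 for 1 ≤ k ≤ 31. This harmonic recurrence is solved by u_k = k/32, giving u_27 = 27/32.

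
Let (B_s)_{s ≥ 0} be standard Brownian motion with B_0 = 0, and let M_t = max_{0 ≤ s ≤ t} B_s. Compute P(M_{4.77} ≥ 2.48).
P(M_{4.77} ≥ 2.48) = 2·P(B_{4.77} ≥ 2.48) = 2(1 − Φ(2.48/√4.77)) ≈ 0.2562

By the reflection principle for Brownian motion, P(M_t ≥ a) = 2 · P(B_t ≥ a) for a ≥ 0. Since B_t ~ N(0, t), P(B_t ≥ 2.48) = 1 − Φ(2.48/√t) = 1 − Φ(2.48/√4.77) = 1 − Φ(1.1355). So
  P(M_{4.77} ≥ 2.48) = 2(1 − Φ(1.1355)) ≈ 0.2562.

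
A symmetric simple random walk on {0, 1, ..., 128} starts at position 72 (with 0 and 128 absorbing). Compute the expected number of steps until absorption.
E[τ | X_0 = 72] = 4032

Let v_k = E[τ | X_0 = k]. Boundary: v_0 = v_128 = 0. Recurrence: v_k = 1 + (v_{k-1} + v_{k+1})/2 for 1 ≤ k ≤ 127. The particular solution to v_k − (v_{k-1} + v_{k+1})/2 = 1 is v_k = −k^2. Adding homogeneous solution A + B k and matching boundaries gives v_k = k (128 − k). Substituting k = 72: v_72 = 72 · 56 = 4032.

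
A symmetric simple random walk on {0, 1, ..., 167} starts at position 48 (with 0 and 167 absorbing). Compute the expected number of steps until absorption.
E[τ | X_0 = 48] = 5712

Let v_k = E[τ | X_0 = k]. Boundary: v_0 = v_167 = 0. Recurrence: v_k = 1 + (v_{k-1} + v_{k+1})/2 for 1 ≤ k ≤ 166. The particular solution to v_k − (v_{k-1} + v_{k+1})/2 = 1 is v_k = −k^2. Adding homogeneous solution A + B k and matching boundaries gives v_k = k (167 − k). Substituting k = 48: v_48 = 48 · 119 = 5712.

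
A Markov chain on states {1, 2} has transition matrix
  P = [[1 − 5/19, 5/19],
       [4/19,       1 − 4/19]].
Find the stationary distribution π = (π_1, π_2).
π_1 = 4/9, π_2 = 5/9

Solve πP = π with π_1 + π_2 = 1. From πP = π: π_1 · (1 − 5/19) + π_2 · 4/19 = π_1 ⇒ π_2 · 4/19 = π_1 · 5/19 ⇒ π_2/π_1 = (5/19)/(4/19) = 5/4. Together with π_1 + π_2 = 1:
  π_1 = (4/19)/(5/19 + 4/19) = (4/19)/(9/19) = 4/9,
  π_2 = (5/19)/(5/19 + 4/19) = (5/19)/(9/19) = 5/9.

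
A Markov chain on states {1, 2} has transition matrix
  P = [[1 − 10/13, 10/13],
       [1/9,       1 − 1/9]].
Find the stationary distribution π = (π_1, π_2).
π_1 = 13/103, π_2 = 90/103

Solve πP = π with π_1 + π_2 = 1. From πP = π: π_1 · (1 − 10/13) + π_2 · 1/9 = π_1 ⇒ π_2 · 1/9 = π_1 · 10/13 ⇒ π_2/π_1 = (10/13)/(1/9) = 90/13. Together with π_1 + π_2 = 1:
  π_1 = (1/9)/(10/13 + 1/9) = (1/9)/(103/117) = 13/103,
  π_2 = (10/13)/(10/13 + 1/9) = (10/13)/(103/117) = 90/103.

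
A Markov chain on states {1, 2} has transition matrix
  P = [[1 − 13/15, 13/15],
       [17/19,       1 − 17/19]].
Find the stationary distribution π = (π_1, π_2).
π_1 = 255/502, π_2 = 247/502

Solve πP = π with π_1 + π_2 = 1. From πP = π: π_1 · (1 − 13/15) + π_2 · 17/19 = π_1 ⇒ π_2 · 17/19 = π_1 · 13/15 ⇒ π_2/π_1 = (13/15)/(17/19) = 247/255. Together with π_1 + π_2 = 1:
  π_1 = (17/19)/(13/15 + 17/19) = (17/19)/(502/285) = 255/502,
  π_2 = (13/15)/(13/15 + 17/19) = (13/15)/(502/285) = 247/502.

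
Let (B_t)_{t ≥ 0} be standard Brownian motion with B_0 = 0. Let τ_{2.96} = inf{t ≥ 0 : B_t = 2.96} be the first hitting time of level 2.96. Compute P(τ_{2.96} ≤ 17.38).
P(τ_{2.96} ≤ 17.38) = 2(1 − Φ(2.96/√17.38)) = 2(1 − Φ(0.7100)) ≈ 0.4777

By the reflection principle for standard BM, P(τ_b ≤ t) = 2 · P(B_t ≥ b). Since B_t ~ N(0, t), P(B_t ≥ 2.96) = 1 − Φ(2.96/√t) = 1 − Φ(2.96/√17.38) = 1 − Φ(0.7100) ≈ 0.23885. Doubling: P(τ_{2.96} ≤ 17.38) ≈ 2 · 0.23885 = 0.47770 ≈ 0.4777.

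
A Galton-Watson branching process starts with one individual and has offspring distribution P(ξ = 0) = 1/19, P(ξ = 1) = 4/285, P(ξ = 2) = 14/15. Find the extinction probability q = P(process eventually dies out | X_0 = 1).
q = 15/266

The pgf is f(s) = 1/19 + 4/285·s + 14/15·s². The extinction probability q is the smallest fixed point of f in [0, 1]. Setting s = f(s):
  14/15·s² + (4/285 − 1)·s + 1/19 = 0
  14/15·s² − (1/19 + 14/15)·s + 1/19 = 0
which factors as (s − 1)·(14/15·s − 1/19) = 0, giving roots s = 1 and s = (1/19)/(14/15) = 15/266.
Mean offspring μ = 4/285 + 2·14/15 = 536/285 > 1 (supercritical), so q < 1. The extinction probability is the smaller root: q = (1/19)/(14/15) = 15/266.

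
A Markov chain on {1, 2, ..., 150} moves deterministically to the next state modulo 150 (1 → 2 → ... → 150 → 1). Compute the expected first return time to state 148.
E[T_148 | X_0 = 148] = 150

The chain cycles deterministically, so starting at state 148 it returns in exactly 150 steps. Equivalently, the stationary distribution is uniform π_j = 1/150 for every state j, so by Kac's formula E[T_148] = 1/π_148 = 150.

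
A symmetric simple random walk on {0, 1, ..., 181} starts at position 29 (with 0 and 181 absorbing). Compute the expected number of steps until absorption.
E[τ | X_0 = 29] = 4408

Let v_k = E[τ | X_0 = k]. Boundary: v_0 = v_181 = 0. Recurrence: v_k = 1 + (v_{k-1} + v_{k+1})/2 for 1 ≤ k ≤ 180. The particular solution to v_k − (v_{k-1} + v_{k+1})/2 = 1 is v_k = −k^2. Adding homogeneous solution A + B k and matching boundaries gives v_k = k (181 − k). Substituting k = 29: v_29 = 29 · 152 = 4408.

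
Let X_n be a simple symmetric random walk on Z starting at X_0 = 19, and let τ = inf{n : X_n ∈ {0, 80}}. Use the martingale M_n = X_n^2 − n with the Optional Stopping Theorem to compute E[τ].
E[τ] = 1159

M_n = X_n^2 − n is a martingale (since E[X_{n+1}^2 | F_n] = X_n^2 + 1). By OST (τ has finite mean in a bounded region), E[M_τ] = E[M_0] = X_0^2 − 0 = 19^2 = 361. Also E[M_τ] = E[X_τ^2] − E[τ]. The walk exits at 0 or 80, with P(hit 80 first) = 19/80, so E[X_τ^2] = 80^2 · 19/80 + 0 = 1520. Thus E[τ] = E[X_τ^2] − E[M_τ] = 1520 − 361 = 1159 = 19(80 − 19) = 1159.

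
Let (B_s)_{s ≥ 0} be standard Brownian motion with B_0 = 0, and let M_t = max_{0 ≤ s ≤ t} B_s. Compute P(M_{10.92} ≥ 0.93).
P(M_{10.92} ≥ 0.93) = 2·P(B_{10.92} ≥ 0.93) = 2(1 − Φ(0.93/√10.92)) ≈ 0.7784

By the reflection principle for Brownian motion, P(M_t ≥ a) = 2 · P(B_t ≥ a) for a ≥ 0. Since B_t ~ N(0, t), P(B_t ≥ 0.93) = 1 − Φ(0.93/√t) = 1 − Φ(0.93/√10.92) = 1 − Φ(0.2814). So
  P(M_{10.92} ≥ 0.93) = 2(1 − Φ(0.2814)) ≈ 0.7784.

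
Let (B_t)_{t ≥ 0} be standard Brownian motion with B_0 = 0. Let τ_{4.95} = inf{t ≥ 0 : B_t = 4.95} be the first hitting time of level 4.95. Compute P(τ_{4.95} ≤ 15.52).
P(τ_{4.95} ≤ 15.52) = 2(1 − Φ(4.95/√15.52)) = 2(1 − Φ(1.2565)) ≈ 0.2089

By the reflection principle for standard BM, P(τ_b ≤ t) = 2 · P(B_t ≥ b). Since B_t ~ N(0, t), P(B_t ≥ 4.95) = 1 − Φ(4.95/√t) = 1 − Φ(4.95/√15.52) = 1 − Φ(1.2565) ≈ 0.10447. Doubling: P(τ_{4.95} ≤ 15.52) ≈ 2 · 0.10447 = 0.20894 ≈ 0.2089.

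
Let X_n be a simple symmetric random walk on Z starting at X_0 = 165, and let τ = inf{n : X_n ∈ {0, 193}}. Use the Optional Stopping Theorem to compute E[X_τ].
E[X_τ] = 165

X_n is a martingale and τ is a bounded-mean stopping time (indeed τ is finite a.s. with bounded expectation since the walk is in a bounded region). By the OST, E[X_τ] = E[X_0] = 165. Equivalently: E[X_τ] = 193 · P(hit 193 first) + 0 · P(hit 0 first) = 193 · (165/193) = 165.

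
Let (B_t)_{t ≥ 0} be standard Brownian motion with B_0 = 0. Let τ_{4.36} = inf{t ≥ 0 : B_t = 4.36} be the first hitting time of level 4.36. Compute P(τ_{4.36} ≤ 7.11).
P(τ_{4.36} ≤ 7.11) = 2(1 − Φ(4.36/√7.11)) = 2(1 − Φ(1.6351)) ≈ 0.1020

By the reflection principle for standard BM, P(τ_b ≤ t) = 2 · P(B_t ≥ b). Since B_t ~ N(0, t), P(B_t ≥ 4.36) = 1 − Φ(4.36/√t) = 1 − Φ(4.36/√7.11) = 1 − Φ(1.6351) ≈ 0.05101. Doubling: P(τ_{4.36} ≤ 7.11) ≈ 2 · 0.05101 = 0.10202 ≈ 0.1020.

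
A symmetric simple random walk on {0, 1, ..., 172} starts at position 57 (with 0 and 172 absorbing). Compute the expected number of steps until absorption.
E[τ | X_0 = 57] = 6555

Let v_k = E[τ | X_0 = k]. Boundary: v_0 = v_172 = 0. Recurrence: v_k = 1 + (v_{k-1} + v_{k+1})/2 for 1 ≤ k ≤ 171. The particular solution to v_k − (v_{k-1} + v_{k+1})/2 = 1 is v_k = −k^2. Adding homogeneous solution A + B k and matching boundaries gives v_k = k (172 − k). Substituting k = 57: v_57 = 57 · 115 = 6555.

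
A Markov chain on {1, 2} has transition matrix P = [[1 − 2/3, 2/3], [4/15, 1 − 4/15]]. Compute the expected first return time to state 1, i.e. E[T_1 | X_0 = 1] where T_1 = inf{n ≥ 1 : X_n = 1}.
E[T_1 | X_0 = 1] = 1/π_1 = 7/2

For an irreducible recurrent Markov chain with stationary distribution π, E[T_i | X_0 = i] = 1/π_i (Kac's formula). Here π_1 = (4/15)/(2/3 + 4/15) = (4/15)/(14/15) = 2/7, so E[T_1 | X_0 = 1] = 1/π_1 = (2/3 + 4/15)/(4/15) = (14/15)/(4/15) = 7/2.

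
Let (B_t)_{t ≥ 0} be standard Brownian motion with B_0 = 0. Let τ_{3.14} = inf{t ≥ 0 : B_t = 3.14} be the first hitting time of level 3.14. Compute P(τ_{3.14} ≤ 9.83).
P(τ_{3.14} ≤ 9.83) = 2(1 − Φ(3.14/√9.83)) = 2(1 − Φ(1.0015)) ≈ 0.3166

By the reflection principle for standard BM, P(τ_b ≤ t) = 2 · P(B_t ≥ b). Since B_t ~ N(0, t), P(B_t ≥ 3.14) = 1 − Φ(3.14/√t) = 1 − Φ(3.14/√9.83) = 1 − Φ(1.0015) ≈ 0.15829. Doubling: P(τ_{3.14} ≤ 9.83) ≈ 2 · 0.15829 = 0.31658 ≈ 0.3166.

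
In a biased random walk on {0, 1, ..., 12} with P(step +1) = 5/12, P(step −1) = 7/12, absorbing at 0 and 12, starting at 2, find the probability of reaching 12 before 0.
P(hit 12 before 0) = (1 − (7/5)^2) / (1 − (7/5)^12) = 9765625/566547774

Let u_k denote P(reach 12 before 0 | start at k). Boundary: u_0 = 0, u_12 = 1. Recurrence: u_k = 5/12·u_{k+1} + 7/12·u_{k-1} for 1 ≤ k ≤ 11. Try u_k = A + B·r^k with r = q/p = (7/12)/(5/12) = 7/5. Substitution satisfies the recurrence; boundary conditions give:
  u_k = (1 − r^k) / (1 − r^N) = (1 − (7/5)^2) / (1 − (7/5)^12) = 9765625/566547774.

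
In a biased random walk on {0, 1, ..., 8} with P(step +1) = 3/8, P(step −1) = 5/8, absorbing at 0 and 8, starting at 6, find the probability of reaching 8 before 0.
P(hit 8 before 0) = (1 − (5/3)^6) / (1 − (5/3)^8) = 8379/24004

Let u_k denote P(reach 8 before 0 | start at k). Boundary: u_0 = 0, u_8 = 1. Recurrence: u_k = 3/8·u_{k+1} + 5/8·u_{k-1} for 1 ≤ k ≤ 7. Try u_k = A + B·r^k with r = q/p = (5/8)/(3/8) = 5/3. Substitution satisfies the recurrence; boundary conditions give:
  u_k = (1 − r^k) / (1 − r^N) = (1 − (5/3)^6) / (1 − (5/3)^8) = 8379/24004.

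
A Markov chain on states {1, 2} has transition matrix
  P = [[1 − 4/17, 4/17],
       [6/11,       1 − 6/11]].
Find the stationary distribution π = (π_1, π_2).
π_1 = 51/73, π_2 = 22/73

Solve πP = π with π_1 + π_2 = 1. From πP = π: π_1 · (1 − 4/17) + π_2 · 6/11 = π_1 ⇒ π_2 · 6/11 = π_1 · 4/17 ⇒ π_2/π_1 = (4/17)/(6/11) = 22/51. Together with π_1 + π_2 = 1:
  π_1 = (6/11)/(4/17 + 6/11) = (6/11)/(146/187) = 51/73,
  π_2 = (4/17)/(4/17 + 6/11) = (4/17)/(146/187) = 22/73.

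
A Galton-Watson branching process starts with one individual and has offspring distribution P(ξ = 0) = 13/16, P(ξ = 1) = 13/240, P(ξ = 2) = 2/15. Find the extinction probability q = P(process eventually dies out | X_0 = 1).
q = 1

Mean offspring μ = 0·13/16 + 1·13/240 + 2·2/15 = 77/240 ≤ 1. For μ ≤ 1 with offspring not concentrated at 1, the Galton-Watson process goes extinct almost surely, so q = 1.
(Algebraic check: The pgf is f(s) = 13/16 + 13/240·s + 2/15·s². The extinction probability q is the smallest fixed point of f in [0, 1]. Setting s = f(s):
  2/15·s² + (13/240 − 1)·s + 13/16 = 0
  2/15·s² − (13/16 + 2/15)·s + 13/16 = 0
which factors as (s − 1)·(2/15·s − 13/16) = 0, giving roots s = 1 and s = (13/16)/(2/15) = 195/32. Since 195/32 ≥ 1, the smallest root in [0, 1] is s = 1.)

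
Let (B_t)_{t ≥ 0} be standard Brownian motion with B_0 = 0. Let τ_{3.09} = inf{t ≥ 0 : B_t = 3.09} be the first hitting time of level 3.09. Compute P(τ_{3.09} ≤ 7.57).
P(τ_{3.09} ≤ 7.57) = 2(1 − Φ(3.09/√7.57)) = 2(1 − Φ(1.1231)) ≈ 0.2614

By the reflection principle for standard BM, P(τ_b ≤ t) = 2 · P(B_t ≥ b). Since B_t ~ N(0, t), P(B_t ≥ 3.09) = 1 − Φ(3.09/√t) = 1 − Φ(3.09/√7.57) = 1 − Φ(1.1231) ≈ 0.13070. Doubling: P(τ_{3.09} ≤ 7.57) ≈ 2 · 0.13070 = 0.26140 ≈ 0.2614.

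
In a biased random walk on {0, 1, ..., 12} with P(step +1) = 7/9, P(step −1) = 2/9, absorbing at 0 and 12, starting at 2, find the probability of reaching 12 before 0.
P(hit 12 before 0) = (1 − (2/7)^2) / (1 − (2/7)^12) = 282475249/307584069

Let u_k denote P(reach 12 before 0 | start at k). Boundary: u_0 = 0, u_12 = 1. Recurrence: u_k = 7/9·u_{k+1} + 2/9·u_{k-1} for 1 ≤ k ≤ 11. Try u_k = A + B·r^k with r = q/p = (2/9)/(7/9) = 2/7. Substitution satisfies the recurrence; boundary conditions give:
  u_k = (1 − r^k) / (1 − r^N) = (1 − (2/7)^2) / (1 − (2/7)^12) = 282475249/307584069.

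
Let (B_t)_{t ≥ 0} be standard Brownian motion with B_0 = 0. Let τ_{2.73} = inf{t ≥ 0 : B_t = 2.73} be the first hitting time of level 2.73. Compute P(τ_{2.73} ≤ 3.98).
P(τ_{2.73} ≤ 3.98) = 2(1 − Φ(2.73/√3.98)) = 2(1 − Φ(1.3684)) ≈ 0.1712

By the reflection principle for standard BM, P(τ_b ≤ t) = 2 · P(B_t ≥ b). Since B_t ~ N(0, t), P(B_t ≥ 2.73) = 1 − Φ(2.73/√t) = 1 − Φ(2.73/√3.98) = 1 − Φ(1.3684) ≈ 0.08559. Doubling: P(τ_{2.73} ≤ 3.98) ≈ 2 · 0.08559 = 0.17118 ≈ 0.1712.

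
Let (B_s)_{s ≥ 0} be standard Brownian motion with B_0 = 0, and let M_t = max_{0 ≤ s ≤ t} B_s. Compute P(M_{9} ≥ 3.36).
P(M_{9} ≥ 3.36) = 2·P(B_{9} ≥ 3.36) = 2(1 − Φ(3.36/√9)) ≈ 0.2627

By the reflection principle for Brownian motion, P(M_t ≥ a) = 2 · P(B_t ≥ a) for a ≥ 0. Since B_t ~ N(0, t), P(B_t ≥ 3.36) = 1 − Φ(3.36/√t) = 1 − Φ(3.36/√9) = 1 − Φ(1.1200). So
  P(M_{9} ≥ 3.36) = 2(1 − Φ(1.1200)) ≈ 0.2627.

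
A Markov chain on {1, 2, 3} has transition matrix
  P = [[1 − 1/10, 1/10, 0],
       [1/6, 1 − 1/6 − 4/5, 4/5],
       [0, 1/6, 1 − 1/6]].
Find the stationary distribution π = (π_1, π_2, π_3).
π = (25/112, 15/112, 9/14)

This is a birth-death chain on three states, which satisfies detailed balance: π_1 · P_{12} = π_2 · P_{21} and π_2 · P_{23} = π_3 · P_{32}.
From π_1 · 1/10 = π_2 · 1/6: π_2/π_1 = (1/10)/(1/6) = 3/5.
From π_2 · 4/5 = π_3 · 1/6: π_3/π_2 = (4/5)/(1/6) = 24/5.
Take π_1 proportional to 1; then unnormalized π = (1, 3/5, 72/25). Normalize by dividing by the sum 112/25:
  π = (25/112, 15/112, 9/14).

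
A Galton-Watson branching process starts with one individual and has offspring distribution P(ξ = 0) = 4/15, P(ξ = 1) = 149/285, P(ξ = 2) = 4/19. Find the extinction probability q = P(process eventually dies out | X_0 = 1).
q = 1

Mean offspring μ = 0·4/15 + 1·149/285 + 2·4/19 = 269/285 ≤ 1. For μ ≤ 1 with offspring not concentrated at 1, the Galton-Watson process goes extinct almost surely, so q = 1.
(Algebraic check: The pgf is f(s) = 4/15 + 149/285·s + 4/19·s². The extinction probability q is the smallest fixed point of f in [0, 1]. Setting s = f(s):
  4/19·s² + (149/285 − 1)·s + 4/15 = 0
  4/19·s² − (4/15 + 4/19)·s + 4/15 = 0
which factors as (s − 1)·(4/19·s − 4/15) = 0, giving roots s = 1 and s = (4/15)/(4/19) = 19/15. Since 19/15 ≥ 1, the smallest root in [0, 1] is s = 1.)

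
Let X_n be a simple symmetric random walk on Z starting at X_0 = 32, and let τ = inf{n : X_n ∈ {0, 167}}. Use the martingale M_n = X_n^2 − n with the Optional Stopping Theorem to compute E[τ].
E[τ] = 4320

M_n = X_n^2 − n is a martingale (since E[X_{n+1}^2 | F_n] = X_n^2 + 1). By OST (τ has finite mean in a bounded region), E[M_τ] = E[M_0] = X_0^2 − 0 = 32^2 = 1024. Also E[M_τ] = E[X_τ^2] − E[τ]. The walk exits at 0 or 167, with P(hit 167 first) = 32/167, so E[X_τ^2] = 167^2 · 32/167 + 0 = 5344. Thus E[τ] = E[X_τ^2] − E[M_τ] = 5344 − 1024 = 4320 = 32(167 − 32) = 4320.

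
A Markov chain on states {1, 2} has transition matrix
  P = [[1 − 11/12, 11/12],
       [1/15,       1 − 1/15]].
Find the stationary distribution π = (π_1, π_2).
π_1 = 4/59, π_2 = 55/59

Solve πP = π with π_1 + π_2 = 1. From πP = π: π_1 · (1 − 11/12) + π_2 · 1/15 = π_1 ⇒ π_2 · 1/15 = π_1 · 11/12 ⇒ π_2/π_1 = (11/12)/(1/15) = 55/4. Together with π_1 + π_2 = 1:
  π_1 = (1/15)/(11/12 + 1/15) = (1/15)/(59/60) = 4/59,
  π_2 = (11/12)/(11/12 + 1/15) = (11/12)/(59/60) = 55/59.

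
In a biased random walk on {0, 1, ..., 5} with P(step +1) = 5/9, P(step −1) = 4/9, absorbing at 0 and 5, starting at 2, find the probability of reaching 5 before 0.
P(hit 5 before 0) = (1 − (4/5)^2) / (1 − (4/5)^5) = 1125/2101

Let u_k denote P(reach 5 before 0 | start at k). Boundary: u_0 = 0, u_5 = 1. Recurrence: u_k = 5/9·u_{k+1} + 4/9·u_{k-1} for 1 ≤ k ≤ 4. Try u_k = A + B·r^k with r = q/p = (4/9)/(5/9) = 4/5. Substitution satisfies the recurrence; boundary conditions give:
  u_k = (1 − r^k) / (1 − r^N) = (1 − (4/5)^2) / (1 − (4/5)^5) = 1125/2101.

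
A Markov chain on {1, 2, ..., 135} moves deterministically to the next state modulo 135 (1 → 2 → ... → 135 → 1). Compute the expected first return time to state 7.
E[T_7 | X_0 = 7] = 135

The chain cycles deterministically, so starting at state 7 it returns in exactly 135 steps. Equivalently, the stationary distribution is uniform π_j = 1/135 for every state j, so by Kac's formula E[T_7] = 1/π_7 = 135.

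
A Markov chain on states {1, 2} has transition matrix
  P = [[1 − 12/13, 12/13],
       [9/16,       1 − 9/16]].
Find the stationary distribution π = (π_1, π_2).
π_1 = 39/103, π_2 = 64/103

Solve πP = π with π_1 + π_2 = 1. From πP = π: π_1 · (1 − 12/13) + π_2 · 9/16 = π_1 ⇒ π_2 · 9/16 = π_1 · 12/13 ⇒ π_2/π_1 = (12/13)/(9/16) = 64/39. Together with π_1 + π_2 = 1:
  π_1 = (9/16)/(12/13 + 9/16) = (9/16)/(309/208) = 39/103,
  π_2 = (12/13)/(12/13 + 9/16) = (12/13)/(309/208) = 64/103.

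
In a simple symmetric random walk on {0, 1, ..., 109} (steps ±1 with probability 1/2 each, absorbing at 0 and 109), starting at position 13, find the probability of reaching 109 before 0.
P(hit 109 before 0) = 13/109

Let u_k = P(hit 109 before 0 | start at k). Then u_0 = 0, u_109 = 1, and u_k = u_{k-1}/2 + u_{k+1}/2 for 1 ≤ k ≤ 108. This harmonic recurrence is solved by u_k = k/109, giving u_13 = 13/109.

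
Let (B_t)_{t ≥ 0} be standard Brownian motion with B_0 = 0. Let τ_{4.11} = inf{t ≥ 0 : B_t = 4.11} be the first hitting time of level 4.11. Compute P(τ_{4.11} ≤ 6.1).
P(τ_{4.11} ≤ 6.1) = 2(1 − Φ(4.11/√6.1)) = 2(1 − Φ(1.6641)) ≈ 0.0961

By the reflection principle for standard BM, P(τ_b ≤ t) = 2 · P(B_t ≥ b). Since B_t ~ N(0, t), P(B_t ≥ 4.11) = 1 − Φ(4.11/√t) = 1 − Φ(4.11/√6.1) = 1 − Φ(1.6641) ≈ 0.04805. Doubling: P(τ_{4.11} ≤ 6.1) ≈ 2 · 0.04805 = 0.09610 ≈ 0.0961.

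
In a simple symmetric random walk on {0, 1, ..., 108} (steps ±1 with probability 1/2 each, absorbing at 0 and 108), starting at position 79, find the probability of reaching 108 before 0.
P(hit 108 before 0) = 79/108

Let u_k = P(hit 108 before 0 | start at k). Then u_0 = 0, u_108 = 1, and u_k = u_{k-1}/2 + u_{k+1}/2 for 1 ≤ k ≤ 107. This harmonic recurrence is solved by u_k = k/108, giving u_79 = 79/108.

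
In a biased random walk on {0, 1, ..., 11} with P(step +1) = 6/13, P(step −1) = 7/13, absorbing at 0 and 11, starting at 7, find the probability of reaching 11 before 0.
P(hit 11 before 0) = (1 − (7/6)^7) / (1 − (7/6)^11) = 704514672/1614529687

Let u_k denote P(reach 11 before 0 | start at k). Boundary: u_0 = 0, u_11 = 1. Recurrence: u_k = 6/13·u_{k+1} + 7/13·u_{k-1} for 1 ≤ k ≤ 10. Try u_k = A + B·r^k with r = q/p = (7/13)/(6/13) = 7/6. Substitution satisfies the recurrence; boundary conditions give:
  u_k = (1 − r^k) / (1 − r^N) = (1 − (7/6)^7) / (1 − (7/6)^11) = 704514672/1614529687.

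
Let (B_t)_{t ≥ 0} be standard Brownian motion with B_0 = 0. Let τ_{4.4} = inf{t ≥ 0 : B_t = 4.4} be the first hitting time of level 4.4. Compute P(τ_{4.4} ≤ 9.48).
P(τ_{4.4} ≤ 9.48) = 2(1 − Φ(4.4/√9.48)) = 2(1 − Φ(1.4291)) ≈ 0.1530

By the reflection principle for standard BM, P(τ_b ≤ t) = 2 · P(B_t ≥ b). Since B_t ~ N(0, t), P(B_t ≥ 4.4) = 1 − Φ(4.4/√t) = 1 − Φ(4.4/√9.48) = 1 − Φ(1.4291) ≈ 0.07649. Doubling: P(τ_{4.4} ≤ 9.48) ≈ 2 · 0.07649 = 0.15298 ≈ 0.1530.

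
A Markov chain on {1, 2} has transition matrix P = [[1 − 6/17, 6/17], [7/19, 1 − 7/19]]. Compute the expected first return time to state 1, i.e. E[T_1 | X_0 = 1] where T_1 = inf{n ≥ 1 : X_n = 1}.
E[T_1 | X_0 = 1] = 1/π_1 = 233/119

For an irreducible recurrent Markov chain with stationary distribution π, E[T_i | X_0 = i] = 1/π_i (Kac's formula). Here π_1 = (7/19)/(6/17 + 7/19) = (7/19)/(233/323) = 119/233, so E[T_1 | X_0 = 1] = 1/π_1 = (6/17 + 7/19)/(7/19) = (233/323)/(7/19) = 233/119.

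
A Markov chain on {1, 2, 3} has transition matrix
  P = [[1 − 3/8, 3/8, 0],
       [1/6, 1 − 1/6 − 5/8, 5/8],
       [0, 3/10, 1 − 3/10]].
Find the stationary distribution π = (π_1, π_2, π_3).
π = (16/127, 36/127, 75/127)

This is a birth-death chain on three states, which satisfies detailed balance: π_1 · P_{12} = π_2 · P_{21} and π_2 · P_{23} = π_3 · P_{32}.
From π_1 · 3/8 = π_2 · 1/6: π_2/π_1 = (3/8)/(1/6) = 9/4.
From π_2 · 5/8 = π_3 · 3/10: π_3/π_2 = (5/8)/(3/10) = 25/12.
Take π_1 proportional to 1; then unnormalized π = (1, 9/4, 75/16). Normalize by dividing by the sum 127/16:
  π = (16/127, 36/127, 75/127).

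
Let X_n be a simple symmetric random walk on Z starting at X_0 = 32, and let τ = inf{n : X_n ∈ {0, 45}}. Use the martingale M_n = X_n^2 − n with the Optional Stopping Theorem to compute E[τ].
E[τ] = 416

M_n = X_n^2 − n is a martingale (since E[X_{n+1}^2 | F_n] = X_n^2 + 1). By OST (τ has finite mean in a bounded region), E[M_τ] = E[M_0] = X_0^2 − 0 = 32^2 = 1024. Also E[M_τ] = E[X_τ^2] − E[τ]. The walk exits at 0 or 45, with P(hit 45 first) = 32/45, so E[X_τ^2] = 45^2 · 32/45 + 0 = 1440. Thus E[τ] = E[X_τ^2] − E[M_τ] = 1440 − 1024 = 416 = 32(45 − 32) = 416.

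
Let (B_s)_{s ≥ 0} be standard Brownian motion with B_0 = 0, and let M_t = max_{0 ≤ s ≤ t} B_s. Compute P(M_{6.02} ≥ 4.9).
P(M_{6.02} ≥ 4.9) = 2·P(B_{6.02} ≥ 4.9) = 2(1 − Φ(4.9/√6.02)) ≈ 0.0458

By the reflection principle for Brownian motion, P(M_t ≥ a) = 2 · P(B_t ≥ a) for a ≥ 0. Since B_t ~ N(0, t), P(B_t ≥ 4.9) = 1 − Φ(4.9/√t) = 1 − Φ(4.9/√6.02) = 1 − Φ(1.9971). So
  P(M_{6.02} ≥ 4.9) = 2(1 − Φ(1.9971)) ≈ 0.0458.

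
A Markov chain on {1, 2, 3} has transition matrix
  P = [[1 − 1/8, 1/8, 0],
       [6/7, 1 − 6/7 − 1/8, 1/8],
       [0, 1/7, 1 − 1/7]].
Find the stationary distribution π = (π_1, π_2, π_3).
π = (128/163, 56/489, 49/489)

This is a birth-death chain on three states, which satisfies detailed balance: π_1 · P_{12} = π_2 · P_{21} and π_2 · P_{23} = π_3 · P_{32}.
From π_1 · 1/8 = π_2 · 6/7: π_2/π_1 = (1/8)/(6/7) = 7/48.
From π_2 · 1/8 = π_3 · 1/7: π_3/π_2 = (1/8)/(1/7) = 7/8.
Take π_1 proportional to 1; then unnormalized π = (1, 7/48, 49/384). Normalize by dividing by the sum 163/128:
  π = (128/163, 56/489, 49/489).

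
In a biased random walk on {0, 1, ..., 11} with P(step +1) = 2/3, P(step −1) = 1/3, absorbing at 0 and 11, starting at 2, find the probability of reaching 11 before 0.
P(hit 11 before 0) = (1 − (1/2)^2) / (1 − (1/2)^11) = 1536/2047

Let u_k denote P(reach 11 before 0 | start at k). Boundary: u_0 = 0, u_11 = 1. Recurrence: u_k = 2/3·u_{k+1} + 1/3·u_{k-1} for 1 ≤ k ≤ 10. Try u_k = A + B·r^k with r = q/p = (1/3)/(2/3) = 1/2. Substitution satisfies the recurrence; boundary conditions give:
  u_k = (1 − r^k) / (1 − r^N) = (1 − (1/2)^2) / (1 − (1/2)^11) = 1536/2047.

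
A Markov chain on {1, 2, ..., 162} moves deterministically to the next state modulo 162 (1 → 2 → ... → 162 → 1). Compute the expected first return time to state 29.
E[T_29 | X_0 = 29] = 162

The chain cycles deterministically, so starting at state 29 it returns in exactly 162 steps. Equivalently, the stationary distribution is uniform π_j = 1/162 for every state j, so by Kac's formula E[T_29] = 1/π_29 = 162.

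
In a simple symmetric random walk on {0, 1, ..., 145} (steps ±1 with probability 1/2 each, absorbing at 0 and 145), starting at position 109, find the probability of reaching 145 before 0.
P(hit 145 before 0) = 109/145

Let u_k = P(hit 145 before 0 | start at k). Then u_0 = 0, u_145 = 1, and u_k = u_{k-1}/2 + u_{k+1}/2 for 1 ≤ k ≤ 144. This harmonic recurrence is solved by u_k = k/145, giving u_109 = 109/145.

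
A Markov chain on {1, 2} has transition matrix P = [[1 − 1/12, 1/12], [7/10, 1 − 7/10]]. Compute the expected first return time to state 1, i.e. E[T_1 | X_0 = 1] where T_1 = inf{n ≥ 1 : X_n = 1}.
E[T_1 | X_0 = 1] = 1/π_1 = 47/42

For an irreducible recurrent Markov chain with stationary distribution π, E[T_i | X_0 = i] = 1/π_i (Kac's formula). Here π_1 = (7/10)/(1/12 + 7/10) = (7/10)/(47/60) = 42/47, so E[T_1 | X_0 = 1] = 1/π_1 = (1/12 + 7/10)/(7/10) = (47/60)/(7/10) = 47/42.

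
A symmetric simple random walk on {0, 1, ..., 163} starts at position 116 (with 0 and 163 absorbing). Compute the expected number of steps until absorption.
E[τ | X_0 = 116] = 5452

Let v_k = E[τ | X_0 = k]. Boundary: v_0 = v_163 = 0. Recurrence: v_k = 1 + (v_{k-1} + v_{k+1})/2 for 1 ≤ k ≤ 162. The particular solution to v_k − (v_{k-1} + v_{k+1})/2 = 1 is v_k = −k^2. Adding homogeneous solution A + B k and matching boundaries gives v_k = k (163 − k). Substituting k = 116: v_116 = 116 · 47 = 5452.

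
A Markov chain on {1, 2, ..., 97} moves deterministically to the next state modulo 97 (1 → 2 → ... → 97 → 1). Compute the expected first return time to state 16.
E[T_16 | X_0 = 16] = 97

The chain cycles deterministically, so starting at state 16 it returns in exactly 97 steps. Equivalently, the stationary distribution is uniform π_j = 1/97 for every state j, so by Kac's formula E[T_16] = 1/π_16 = 97.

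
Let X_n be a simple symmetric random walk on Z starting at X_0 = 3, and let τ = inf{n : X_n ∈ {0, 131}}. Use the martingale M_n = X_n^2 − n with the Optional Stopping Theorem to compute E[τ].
E[τ] = 384

M_n = X_n^2 − n is a martingale (since E[X_{n+1}^2 | F_n] = X_n^2 + 1). By OST (τ has finite mean in a bounded region), E[M_τ] = E[M_0] = X_0^2 − 0 = 3^2 = 9. Also E[M_τ] = E[X_τ^2] − E[τ]. The walk exits at 0 or 131, with P(hit 131 first) = 3/131, so E[X_τ^2] = 131^2 · 3/131 + 0 = 393. Thus E[τ] = E[X_τ^2] − E[M_τ] = 393 − 9 = 384 = 3(131 − 3) = 384.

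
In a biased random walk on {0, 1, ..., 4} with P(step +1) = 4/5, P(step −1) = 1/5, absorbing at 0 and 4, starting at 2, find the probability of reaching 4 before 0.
P(hit 4 before 0) = (1 − (1/4)^2) / (1 − (1/4)^4) = 16/17

Let u_k denote P(reach 4 before 0 | start at k). Boundary: u_0 = 0, u_4 = 1. Recurrence: u_k = 4/5·u_{k+1} + 1/5·u_{k-1} for 1 ≤ k ≤ 3. Try u_k = A + B·r^k with r = q/p = (1/5)/(4/5) = 1/4. Substitution satisfies the recurrence; boundary conditions give:
  u_k = (1 − r^k) / (1 − r^N) = (1 − (1/4)^2) / (1 − (1/4)^4) = 16/17.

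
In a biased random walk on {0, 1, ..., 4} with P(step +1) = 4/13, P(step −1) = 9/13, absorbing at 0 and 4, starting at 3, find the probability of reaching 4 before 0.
P(hit 4 before 0) = (1 − (9/4)^3) / (1 − (9/4)^4) = 532/1261

Let u_k denote P(reach 4 before 0 | start at k). Boundary: u_0 = 0, u_4 = 1. Recurrence: u_k = 4/13·u_{k+1} + 9/13·u_{k-1} for 1 ≤ k ≤ 3. Try u_k = A + B·r^k with r = q/p = (9/13)/(4/13) = 9/4. Substitution satisfies the recurrence; boundary conditions give:
  u_k = (1 − r^k) / (1 − r^N) = (1 − (9/4)^3) / (1 − (9/4)^4) = 532/1261.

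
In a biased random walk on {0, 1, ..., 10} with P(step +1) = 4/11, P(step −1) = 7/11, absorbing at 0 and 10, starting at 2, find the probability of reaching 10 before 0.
P(hit 10 before 0) = (1 − (7/4)^2) / (1 − (7/4)^10) = 65536/8528081

Let u_k denote P(reach 10 before 0 | start at k). Boundary: u_0 = 0, u_10 = 1. Recurrence: u_k = 4/11·u_{k+1} + 7/11·u_{k-1} for 1 ≤ k ≤ 9. Try u_k = A + B·r^k with r = q/p = (7/11)/(4/11) = 7/4. Substitution satisfies the recurrence; boundary conditions give:
  u_k = (1 − r^k) / (1 − r^N) = (1 − (7/4)^2) / (1 − (7/4)^10) = 65536/8528081.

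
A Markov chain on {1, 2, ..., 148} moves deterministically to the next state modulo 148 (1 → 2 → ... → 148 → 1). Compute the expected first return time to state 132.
E[T_132 | X_0 = 132] = 148

The chain cycles deterministically, so starting at state 132 it returns in exactly 148 steps. Equivalently, the stationary distribution is uniform π_j = 1/148 for every state j, so by Kac's formula E[T_132] = 1/π_132 = 148.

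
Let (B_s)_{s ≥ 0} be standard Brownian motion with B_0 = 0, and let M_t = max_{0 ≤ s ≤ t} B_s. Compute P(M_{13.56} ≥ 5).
P(M_{13.56} ≥ 5) = 2·P(B_{13.56} ≥ 5) = 2(1 − Φ(5/√13.56)) ≈ 0.1745

By the reflection principle for Brownian motion, P(M_t ≥ a) = 2 · P(B_t ≥ a) for a ≥ 0. Since B_t ~ N(0, t), P(B_t ≥ 5) = 1 − Φ(5/√t) = 1 − Φ(5/√13.56) = 1 − Φ(1.3578). So
  P(M_{13.56} ≥ 5) = 2(1 − Φ(1.3578)) ≈ 0.1745.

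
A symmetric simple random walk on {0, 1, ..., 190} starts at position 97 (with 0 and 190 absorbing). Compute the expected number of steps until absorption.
E[τ | X_0 = 97] = 9021

Let v_k = E[τ | X_0 = k]. Boundary: v_0 = v_190 = 0. Recurrence: v_k = 1 + (v_{k-1} + v_{k+1})/2 for 1 ≤ k ≤ 189. The particular solution to v_k − (v_{k-1} + v_{k+1})/2 = 1 is v_k = −k^2. Adding homogeneous solution A + B k and matching boundaries gives v_k = k (190 − k). Substituting k = 97: v_97 = 97 · 93 = 9021.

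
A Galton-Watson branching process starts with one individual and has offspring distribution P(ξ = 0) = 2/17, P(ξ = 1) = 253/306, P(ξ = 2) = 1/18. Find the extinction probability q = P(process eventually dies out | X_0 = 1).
q = 1

Mean offspring μ = 0·2/17 + 1·253/306 + 2·1/18 = 287/306 ≤ 1. For μ ≤ 1 with offspring not concentrated at 1, the Galton-Watson process goes extinct almost surely, so q = 1.
(Algebraic check: The pgf is f(s) = 2/17 + 253/306·s + 1/18·s². The extinction probability q is the smallest fixed point of f in [0, 1]. Setting s = f(s):
  1/18·s² + (253/306 − 1)·s + 2/17 = 0
  1/18·s² − (2/17 + 1/18)·s + 2/17 = 0
which factors as (s − 1)·(1/18·s − 2/17) = 0, giving roots s = 1 and s = (2/17)/(1/18) = 36/17. Since 36/17 ≥ 1, the smallest root in [0, 1] is s = 1.)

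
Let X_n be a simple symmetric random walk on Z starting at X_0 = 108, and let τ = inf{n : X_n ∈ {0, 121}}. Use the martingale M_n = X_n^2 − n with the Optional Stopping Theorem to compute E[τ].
E[τ] = 1404

M_n = X_n^2 − n is a martingale (since E[X_{n+1}^2 | F_n] = X_n^2 + 1). By OST (τ has finite mean in a bounded region), E[M_τ] = E[M_0] = X_0^2 − 0 = 108^2 = 11664. Also E[M_τ] = E[X_τ^2] − E[τ]. The walk exits at 0 or 121, with P(hit 121 first) = 108/121, so E[X_τ^2] = 121^2 · 108/121 + 0 = 13068. Thus E[τ] = E[X_τ^2] − E[M_τ] = 13068 − 11664 = 1404 = 108(121 − 108) = 1404.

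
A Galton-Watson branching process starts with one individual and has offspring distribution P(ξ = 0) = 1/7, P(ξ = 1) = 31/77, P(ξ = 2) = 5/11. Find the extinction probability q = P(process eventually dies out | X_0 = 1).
q = 11/35

The pgf is f(s) = 1/7 + 31/77·s + 5/11·s². The extinction probability q is the smallest fixed point of f in [0, 1]. Setting s = f(s):
  5/11·s² + (31/77 − 1)·s + 1/7 = 0
  5/11·s² − (1/7 + 5/11)·s + 1/7 = 0
which factors as (s − 1)·(5/11·s − 1/7) = 0, giving roots s = 1 and s = (1/7)/(5/11) = 11/35.
Mean offspring μ = 31/77 + 2·5/11 = 101/77 > 1 (supercritical), so q < 1. The extinction probability is the smaller root: q = (1/7)/(5/11) = 11/35.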